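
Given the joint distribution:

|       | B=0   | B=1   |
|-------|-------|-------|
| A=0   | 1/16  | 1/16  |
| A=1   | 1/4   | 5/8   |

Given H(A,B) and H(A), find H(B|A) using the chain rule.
From the chain rule: H(A,B) = H(A) + H(B|A)
Therefore: H(B|A) = H(A,B) - H(A)

H(A,B) = -[(1/16)·log₂(1/16) + (1/16)·log₂(1/16) + (1/4)·log₂(1/4) + (5/8)·log₂(5/8)]
  = 0.2500 + 0.2500 + 0.5000 + 0.4238
  = 1.4238 bits
Marginal P(A) (row sums):
  P(A=0) = 1/16 + 1/16 = 1/8
  P(A=1) = 1/4 + 5/8 = 7/8
H(A) = -[(1/8)·log₂(1/8) + (7/8)·log₂(7/8)]
  = 0.3750 + 0.1686
  = 0.5436 bits

H(B|A) = 1.4238 - 0.5436 = 0.8802 bits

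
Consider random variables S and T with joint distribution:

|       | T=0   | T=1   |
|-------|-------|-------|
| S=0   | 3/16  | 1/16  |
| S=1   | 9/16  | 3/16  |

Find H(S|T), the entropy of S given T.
Marginal P(T) (column sums):
  P(T=0) = 3/16 + 9/16 = 3/4
  P(T=1) = 1/16 + 3/16 = 1/4

H(S|T) = -Σ P(S,T)·log₂ P(S|T), where P(S|T) = P(S,T) / P(T)
  (S=0,T=0): P(S|T) = (3/16)/(3/4) = 1/4;  -(3/16)·log₂(1/4) = 0.3750
  (S=0,T=1): P(S|T) = (1/16)/(1/4) = 1/4;  -(1/16)·log₂(1/4) = 0.1250
  (S=1,T=0): P(S|T) = (9/16)/(3/4) = 3/4;  -(9/16)·log₂(3/4) = 0.2335
  (S=1,T=1): P(S|T) = (3/16)/(1/4) = 3/4;  -(3/16)·log₂(3/4) = 0.0778
H(S|T) = 0.3750 + 0.1250 + 0.2335 + 0.0778
  = 0.8113 bits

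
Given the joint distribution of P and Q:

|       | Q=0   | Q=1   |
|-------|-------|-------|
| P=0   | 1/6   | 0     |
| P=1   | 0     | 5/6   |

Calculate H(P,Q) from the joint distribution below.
H(P,Q) = -Σ P(P,Q) log₂ P(P,Q), summed over the non-zero cells:
H(P,Q) = -[(1/6)·log₂(1/6) + (5/6)·log₂(5/6)]
  = 0.4308 + 0.2192
  = 0.6500 bits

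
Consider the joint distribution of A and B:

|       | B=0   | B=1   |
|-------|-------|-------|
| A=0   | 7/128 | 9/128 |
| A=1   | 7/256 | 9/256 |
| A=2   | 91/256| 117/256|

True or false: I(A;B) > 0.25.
Marginal P(A) (row sums):
  P(A=0) = 7/128 + 9/128 = 1/8
  P(A=1) = 7/256 + 9/256 = 1/16
  P(A=2) = 91/256 + 117/256 = 13/16
Marginal P(B) (column sums):
  P(B=0) = 7/128 + 7/256 + 91/256 = 7/16
  P(B=1) = 9/128 + 9/256 + 117/256 = 9/16

H(A) = -[(1/8)·log₂(1/8) + (1/16)·log₂(1/16) + (13/16)·log₂(13/16)]
  = 0.3750 + 0.2500 + 0.2434
  = 0.8684 bits
H(B) = -[(7/16)·log₂(7/16) + (9/16)·log₂(9/16)]
  = 0.5218 + 0.4669
  = 0.9887 bits
H(A,B) = -[(7/128)·log₂(7/128) + (9/128)·log₂(9/128) + (7/256)·log₂(7/256) + (9/256)·log₂(9/256) + (91/256)·log₂(91/256) + (117/256)·log₂(117/256)]
  = 0.2293 + 0.2693 + 0.1420 + 0.1698 + 0.5304 + 0.5163
  = 1.8571 bits

I(A;B) = H(A) + H(B) - H(A,B)
  = 0.8684 + 0.9887 - 1.8571
  = 0.0000 bits

False. I(A;B) = 0.0000 bits, which is ≤ 0.25 bits.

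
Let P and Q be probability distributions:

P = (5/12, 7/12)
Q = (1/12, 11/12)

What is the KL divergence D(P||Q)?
D(P||Q) = Σ P(i) log₂(P(i)/Q(i))
  i=0: (5/12) × log₂((5/12)/(1/12)) = (5/12) × log₂(5) = 0.9675
  i=1: (7/12) × log₂((7/12)/(11/12)) = (7/12) × log₂(7/11) = -0.3804
D(P||Q) = 0.9675 - 0.3804
  = 0.5871 bits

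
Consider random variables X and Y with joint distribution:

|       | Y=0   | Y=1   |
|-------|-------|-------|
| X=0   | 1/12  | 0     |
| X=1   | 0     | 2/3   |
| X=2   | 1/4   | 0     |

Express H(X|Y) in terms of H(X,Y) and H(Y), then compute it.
H(X|Y) = H(X,Y) - H(Y)

Marginal P(Y) (column sums):
  P(Y=0) = 1/12 + 0 + 1/4 = 1/3
  P(Y=1) = 0 + 2/3 + 0 = 2/3

H(X,Y) = -[(1/12)·log₂(1/12) + (2/3)·log₂(2/3) + (1/4)·log₂(1/4)]
  = 0.2987 + 0.3900 + 0.5000
  = 1.1887 bits
H(Y) = -[(1/3)·log₂(1/3) + (2/3)·log₂(2/3)]
  = 0.5283 + 0.3900
  = 0.9183 bits

H(X|Y) = 1.1887 - 0.9183 = 0.2704 bits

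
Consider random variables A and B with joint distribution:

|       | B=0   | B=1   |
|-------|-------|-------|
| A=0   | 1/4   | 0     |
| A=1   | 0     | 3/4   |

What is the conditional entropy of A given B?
Marginal P(B) (column sums):
  P(B=0) = 1/4 + 0 = 1/4
  P(B=1) = 0 + 3/4 = 3/4

H(A|B) = -Σ P(A,B)·log₂ P(A|B), where P(A|B) = P(A,B) / P(B)
  (cells with P(A,B) = 0 contribute 0)
  (A=0,B=0): P(A|B) = (1/4)/(1/4) = 1;  -(1/4)·log₂(1) = 0.0000
  (A=1,B=1): P(A|B) = (3/4)/(3/4) = 1;  -(3/4)·log₂(1) = 0.0000
H(A|B) = 0.0000 + 0.0000
  = 0.0000 bits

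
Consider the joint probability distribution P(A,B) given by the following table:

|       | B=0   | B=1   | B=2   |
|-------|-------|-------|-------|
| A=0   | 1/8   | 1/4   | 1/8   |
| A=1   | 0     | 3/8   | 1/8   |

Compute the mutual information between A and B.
Marginal P(A) (row sums):
  P(A=0) = 1/8 + 1/4 + 1/8 = 1/2
  P(A=1) = 0 + 3/8 + 1/8 = 1/2
Marginal P(B) (column sums):
  P(B=0) = 1/8 + 0 = 1/8
  P(B=1) = 1/4 + 3/8 = 5/8
  P(B=2) = 1/8 + 1/8 = 1/4

H(A) = -[(1/2)·log₂(1/2) + (1/2)·log₂(1/2)]
  = 0.5000 + 0.5000
  = 1.0000 bits
H(B) = -[(1/8)·log₂(1/8) + (5/8)·log₂(5/8) + (1/4)·log₂(1/4)]
  = 0.3750 + 0.4238 + 0.5000
  = 1.2988 bits
H(A,B) = -[(1/8)·log₂(1/8) + (1/4)·log₂(1/4) + (1/8)·log₂(1/8) + (3/8)·log₂(3/8) + (1/8)·log₂(1/8)]
  = 0.3750 + 0.5000 + 0.3750 + 0.5306 + 0.3750
  = 2.1556 bits

I(A;B) = H(A) + H(B) - H(A,B)
  = 1.0000 + 1.2988 - 2.1556
  = 0.1432 bits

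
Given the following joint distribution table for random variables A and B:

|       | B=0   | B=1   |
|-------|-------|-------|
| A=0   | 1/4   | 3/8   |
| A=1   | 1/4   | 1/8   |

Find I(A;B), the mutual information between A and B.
Marginal P(A) (row sums):
  P(A=0) = 1/4 + 3/8 = 5/8
  P(A=1) = 1/4 + 1/8 = 3/8
Marginal P(B) (column sums):
  P(B=0) = 1/4 + 1/4 = 1/2
  P(B=1) = 3/8 + 1/8 = 1/2

H(A) = -[(5/8)·log₂(5/8) + (3/8)·log₂(3/8)]
  = 0.4238 + 0.5306
  = 0.9544 bits
H(B) = -[(1/2)·log₂(1/2) + (1/2)·log₂(1/2)]
  = 0.5000 + 0.5000
  = 1.0000 bits
H(A,B) = -[(1/4)·log₂(1/4) + (3/8)·log₂(3/8) + (1/4)·log₂(1/4) + (1/8)·log₂(1/8)]
  = 0.5000 + 0.5306 + 0.5000 + 0.3750
  = 1.9056 bits

I(A;B) = H(A) + H(B) - H(A,B)
  = 0.9544 + 1.0000 - 1.9056
  = 0.0488 bits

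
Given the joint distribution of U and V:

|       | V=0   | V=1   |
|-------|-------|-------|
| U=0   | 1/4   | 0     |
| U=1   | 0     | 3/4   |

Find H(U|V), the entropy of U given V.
Marginal P(V) (column sums):
  P(V=0) = 1/4 + 0 = 1/4
  P(V=1) = 0 + 3/4 = 3/4

H(U|V) = -Σ P(U,V)·log₂ P(U|V), where P(U|V) = P(U,V) / P(V)
  (cells with P(U,V) = 0 contribute 0)
  (U=0,V=0): P(U|V) = (1/4)/(1/4) = 1;  -(1/4)·log₂(1) = 0.0000
  (U=1,V=1): P(U|V) = (3/4)/(3/4) = 1;  -(3/4)·log₂(1) = 0.0000
H(U|V) = 0.0000 + 0.0000
  = 0.0000 bits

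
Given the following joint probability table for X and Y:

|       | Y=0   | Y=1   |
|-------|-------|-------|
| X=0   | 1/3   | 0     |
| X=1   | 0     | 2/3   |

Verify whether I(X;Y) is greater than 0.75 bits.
Marginal P(X) (row sums):
  P(X=0) = 1/3 + 0 = 1/3
  P(X=1) = 0 + 2/3 = 2/3
Marginal P(Y) (column sums):
  P(Y=0) = 1/3 + 0 = 1/3
  P(Y=1) = 0 + 2/3 = 2/3

H(X) = -[(1/3)·log₂(1/3) + (2/3)·log₂(2/3)]
  = 0.5283 + 0.3900
  = 0.9183 bits
H(Y) = -[(1/3)·log₂(1/3) + (2/3)·log₂(2/3)]
  = 0.5283 + 0.3900
  = 0.9183 bits
H(X,Y) = -[(1/3)·log₂(1/3) + (2/3)·log₂(2/3)]
  = 0.5283 + 0.3900
  = 0.9183 bits

I(X;Y) = H(X) + H(Y) - H(X,Y)
  = 0.9183 + 0.9183 - 0.9183
  = 0.9183 bits

Yes. I(X;Y) = 0.9183 bits, which is > 0.75 bits.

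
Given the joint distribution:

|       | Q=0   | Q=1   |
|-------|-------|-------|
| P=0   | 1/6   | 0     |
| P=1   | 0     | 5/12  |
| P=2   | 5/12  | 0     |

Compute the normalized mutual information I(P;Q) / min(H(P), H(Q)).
Marginal P(P) (row sums):
  P(P=0) = 1/6 + 0 = 1/6
  P(P=1) = 0 + 5/12 = 5/12
  P(P=2) = 5/12 + 0 = 5/12
Marginal P(Q) (column sums):
  P(Q=0) = 1/6 + 0 + 5/12 = 7/12
  P(Q=1) = 0 + 5/12 + 0 = 5/12

H(P) = -[(1/6)·log₂(1/6) + (5/12)·log₂(5/12) + (5/12)·log₂(5/12)]
  = 0.4308 + 0.5263 + 0.5263
  = 1.4834 bits
H(Q) = -[(7/12)·log₂(7/12) + (5/12)·log₂(5/12)]
  = 0.4536 + 0.5263
  = 0.9799 bits
H(P,Q) = -[(1/6)·log₂(1/6) + (5/12)·log₂(5/12) + (5/12)·log₂(5/12)]
  = 0.4308 + 0.5263 + 0.5263
  = 1.4834 bits

I(P;Q) = H(P) + H(Q) - H(P,Q)
  = 1.4834 + 0.9799 - 1.4834
  = 0.9799 bits

min(H(P), H(Q)) = min(1.4834, 0.9799) = 0.9799 bits
Normalized MI = 0.9799 / 0.9799 = 1.0000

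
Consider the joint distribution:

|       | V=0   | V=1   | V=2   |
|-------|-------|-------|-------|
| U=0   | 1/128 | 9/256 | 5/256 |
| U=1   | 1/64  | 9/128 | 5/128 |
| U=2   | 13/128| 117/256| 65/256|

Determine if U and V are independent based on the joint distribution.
Marginal P(U) (row sums):
  P(U=0) = 1/128 + 9/256 + 5/256 = 1/16
  P(U=1) = 1/64 + 9/128 + 5/128 = 1/8
  P(U=2) = 13/128 + 117/256 + 65/256 = 13/16
Marginal P(V) (column sums):
  P(V=0) = 1/128 + 1/64 + 13/128 = 1/8
  P(V=1) = 9/256 + 9/128 + 117/256 = 9/16
  P(V=2) = 5/256 + 5/128 + 65/256 = 5/16

U and V are independent iff P(U=i,V=j) = P(U=i)·P(V=j) for every cell.
  P(U=0)·P(V=0) = 1/16 × 1/8 = 1/128 = P(U=0,V=0) ✓
  P(U=0)·P(V=1) = 1/16 × 9/16 = 9/256 = P(U=0,V=1) ✓
  P(U=0)·P(V=2) = 1/16 × 5/16 = 5/256 = P(U=0,V=2) ✓
  P(U=1)·P(V=0) = 1/8 × 1/8 = 1/64 = P(U=1,V=0) ✓
  P(U=1)·P(V=1) = 1/8 × 9/16 = 9/128 = P(U=1,V=1) ✓
  P(U=1)·P(V=2) = 1/8 × 5/16 = 5/128 = P(U=1,V=2) ✓
  P(U=2)·P(V=0) = 13/16 × 1/8 = 13/128 = P(U=2,V=0) ✓
  P(U=2)·P(V=1) = 13/16 × 9/16 = 117/256 = P(U=2,V=1) ✓
  P(U=2)·P(V=2) = 13/16 × 5/16 = 65/256 = P(U=2,V=2) ✓

Yes, U and V are independent: every cell factors, so I(U;V) = 0 bits.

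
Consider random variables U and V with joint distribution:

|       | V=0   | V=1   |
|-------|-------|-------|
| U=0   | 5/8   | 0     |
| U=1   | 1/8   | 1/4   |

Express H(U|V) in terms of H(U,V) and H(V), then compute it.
H(U|V) = H(U,V) - H(V)

Marginal P(V) (column sums):
  P(V=0) = 5/8 + 1/8 = 3/4
  P(V=1) = 0 + 1/4 = 1/4

H(U,V) = -[(5/8)·log₂(5/8) + (1/8)·log₂(1/8) + (1/4)·log₂(1/4)]
  = 0.4238 + 0.3750 + 0.5000
  = 1.2988 bits
H(V) = -[(3/4)·log₂(3/4) + (1/4)·log₂(1/4)]
  = 0.3113 + 0.5000
  = 0.8113 bits

H(U|V) = 1.2988 - 0.8113 = 0.4875 bits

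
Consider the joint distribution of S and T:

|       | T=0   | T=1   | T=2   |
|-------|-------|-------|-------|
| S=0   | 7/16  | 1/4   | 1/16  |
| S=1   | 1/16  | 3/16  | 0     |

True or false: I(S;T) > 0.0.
Marginal P(S) (row sums):
  P(S=0) = 7/16 + 1/4 + 1/16 = 3/4
  P(S=1) = 1/16 + 3/16 + 0 = 1/4
Marginal P(T) (column sums):
  P(T=0) = 7/16 + 1/16 = 1/2
  P(T=1) = 1/4 + 3/16 = 7/16
  P(T=2) = 1/16 + 0 = 1/16

H(S) = -[(3/4)·log₂(3/4) + (1/4)·log₂(1/4)]
  = 0.3113 + 0.5000
  = 0.8113 bits
H(T) = -[(1/2)·log₂(1/2) + (7/16)·log₂(7/16) + (1/16)·log₂(1/16)]
  = 0.5000 + 0.5218 + 0.2500
  = 1.2718 bits
H(S,T) = -[(7/16)·log₂(7/16) + (1/4)·log₂(1/4) + (1/16)·log₂(1/16) + (1/16)·log₂(1/16) + (3/16)·log₂(3/16)]
  = 0.5218 + 0.5000 + 0.2500 + 0.2500 + 0.4528
  = 1.9746 bits

I(S;T) = H(S) + H(T) - H(S,T)
  = 0.8113 + 1.2718 - 1.9746
  = 0.1085 bits

True. I(S;T) = 0.1085 bits, which is > 0.0 bits.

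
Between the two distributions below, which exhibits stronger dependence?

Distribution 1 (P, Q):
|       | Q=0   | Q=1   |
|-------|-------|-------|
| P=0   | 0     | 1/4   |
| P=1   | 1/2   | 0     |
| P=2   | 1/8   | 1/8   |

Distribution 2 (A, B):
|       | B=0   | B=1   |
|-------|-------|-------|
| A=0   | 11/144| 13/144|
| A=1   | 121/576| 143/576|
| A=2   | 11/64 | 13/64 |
Distribution 1 (P, Q):
Marginal P(P) (row sums):
  P(P=0) = 0 + 1/4 = 1/4
  P(P=1) = 1/2 + 0 = 1/2
  P(P=2) = 1/8 + 1/8 = 1/4
Marginal P(Q) (column sums):
  P(Q=0) = 0 + 1/2 + 1/8 = 5/8
  P(Q=1) = 1/4 + 0 + 1/8 = 3/8

H(P) = -[(1/4)·log₂(1/4) + (1/2)·log₂(1/2) + (1/4)·log₂(1/4)]
  = 0.5000 + 0.5000 + 0.5000
  = 1.5000 bits
H(Q) = -[(5/8)·log₂(5/8) + (3/8)·log₂(3/8)]
  = 0.4238 + 0.5306
  = 0.9544 bits
H(P,Q) = -[(1/4)·log₂(1/4) + (1/2)·log₂(1/2) + (1/8)·log₂(1/8) + (1/8)·log₂(1/8)]
  = 0.5000 + 0.5000 + 0.3750 + 0.3750
  = 1.7500 bits

I(P;Q) = H(P) + H(Q) - H(P,Q)
  = 1.5000 + 0.9544 - 1.7500
  = 0.7044 bits

Distribution 2 (A, B):
Marginal P(A) (row sums):
  P(A=0) = 11/144 + 13/144 = 1/6
  P(A=1) = 121/576 + 143/576 = 11/24
  P(A=2) = 11/64 + 13/64 = 3/8
Marginal P(B) (column sums):
  P(B=0) = 11/144 + 121/576 + 11/64 = 11/24
  P(B=1) = 13/144 + 143/576 + 13/64 = 13/24

H(A) = -[(1/6)·log₂(1/6) + (11/24)·log₂(11/24) + (3/8)·log₂(3/8)]
  = 0.4308 + 0.5159 + 0.5306
  = 1.4773 bits
H(B) = -[(11/24)·log₂(11/24) + (13/24)·log₂(13/24)]
  = 0.5159 + 0.4791
  = 0.9950 bits
H(A,B) = -[(11/144)·log₂(11/144) + (13/144)·log₂(13/144) + (121/576)·log₂(121/576) + (143/576)·log₂(143/576) + (11/64)·log₂(11/64) + (13/64)·log₂(13/64)]
  = 0.2834 + 0.3132 + 0.4729 + 0.4990 + 0.4367 + 0.4671
  = 2.4723 bits

I(A;B) = H(A) + H(B) - H(A,B)
  = 1.4773 + 0.9950 - 2.4723
  = 0.0000 bits

I(P;Q) = 0.7044 bits > I(A;B) = 0.0000 bits, so (P, Q) has the higher mutual information (stronger dependence).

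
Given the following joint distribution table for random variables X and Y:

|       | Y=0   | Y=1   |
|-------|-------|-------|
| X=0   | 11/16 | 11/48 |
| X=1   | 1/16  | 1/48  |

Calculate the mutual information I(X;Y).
Marginal P(X) (row sums):
  P(X=0) = 11/16 + 11/48 = 11/12
  P(X=1) = 1/16 + 1/48 = 1/12
Marginal P(Y) (column sums):
  P(Y=0) = 11/16 + 1/16 = 3/4
  P(Y=1) = 11/48 + 1/48 = 1/4

H(X) = -[(11/12)·log₂(11/12) + (1/12)·log₂(1/12)]
  = 0.1151 + 0.2987
  = 0.4138 bits
H(Y) = -[(3/4)·log₂(3/4) + (1/4)·log₂(1/4)]
  = 0.3113 + 0.5000
  = 0.8113 bits
H(X,Y) = -[(11/16)·log₂(11/16) + (11/48)·log₂(11/48) + (1/16)·log₂(1/16) + (1/48)·log₂(1/48)]
  = 0.3716 + 0.4871 + 0.2500 + 0.1164
  = 1.2251 bits

I(X;Y) = H(X) + H(Y) - H(X,Y)
  = 0.4138 + 0.8113 - 1.2251
  = 0.0000 bits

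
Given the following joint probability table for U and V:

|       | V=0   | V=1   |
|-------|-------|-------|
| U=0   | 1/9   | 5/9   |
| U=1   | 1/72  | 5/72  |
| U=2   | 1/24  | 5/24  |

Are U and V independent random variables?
Marginal P(U) (row sums):
  P(U=0) = 1/9 + 5/9 = 2/3
  P(U=1) = 1/72 + 5/72 = 1/12
  P(U=2) = 1/24 + 5/24 = 1/4
Marginal P(V) (column sums):
  P(V=0) = 1/9 + 1/72 + 1/24 = 1/6
  P(V=1) = 5/9 + 5/72 + 5/24 = 5/6

U and V are independent iff P(U=i,V=j) = P(U=i)·P(V=j) for every cell.
  P(U=0)·P(V=0) = 2/3 × 1/6 = 1/9 = P(U=0,V=0) ✓
  P(U=0)·P(V=1) = 2/3 × 5/6 = 5/9 = P(U=0,V=1) ✓
  P(U=1)·P(V=0) = 1/12 × 1/6 = 1/72 = P(U=1,V=0) ✓
  P(U=1)·P(V=1) = 1/12 × 5/6 = 5/72 = P(U=1,V=1) ✓
  P(U=2)·P(V=0) = 1/4 × 1/6 = 1/24 = P(U=2,V=0) ✓
  P(U=2)·P(V=1) = 1/4 × 5/6 = 5/24 = P(U=2,V=1) ✓

Yes, U and V are independent: every cell factors, so I(U;V) = 0 bits.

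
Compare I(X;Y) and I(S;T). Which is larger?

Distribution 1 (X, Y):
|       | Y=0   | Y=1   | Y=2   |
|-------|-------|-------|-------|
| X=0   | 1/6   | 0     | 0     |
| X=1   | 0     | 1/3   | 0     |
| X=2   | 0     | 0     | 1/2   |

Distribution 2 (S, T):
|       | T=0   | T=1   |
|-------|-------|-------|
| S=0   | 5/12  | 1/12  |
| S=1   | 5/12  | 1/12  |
Distribution 1 (X, Y):
Marginal P(X) (row sums):
  P(X=0) = 1/6 + 0 + 0 = 1/6
  P(X=1) = 0 + 1/3 + 0 = 1/3
  P(X=2) = 0 + 0 + 1/2 = 1/2
Marginal P(Y) (column sums):
  P(Y=0) = 1/6 + 0 + 0 = 1/6
  P(Y=1) = 0 + 1/3 + 0 = 1/3
  P(Y=2) = 0 + 0 + 1/2 = 1/2

H(X) = -[(1/6)·log₂(1/6) + (1/3)·log₂(1/3) + (1/2)·log₂(1/2)]
  = 0.4308 + 0.5283 + 0.5000
  = 1.4591 bits
H(Y) = -[(1/6)·log₂(1/6) + (1/3)·log₂(1/3) + (1/2)·log₂(1/2)]
  = 0.4308 + 0.5283 + 0.5000
  = 1.4591 bits
H(X,Y) = -[(1/6)·log₂(1/6) + (1/3)·log₂(1/3) + (1/2)·log₂(1/2)]
  = 0.4308 + 0.5283 + 0.5000
  = 1.4591 bits

I(X;Y) = H(X) + H(Y) - H(X,Y)
  = 1.4591 + 1.4591 - 1.4591
  = 1.4591 bits

Distribution 2 (S, T):
Marginal P(S) (row sums):
  P(S=0) = 5/12 + 1/12 = 1/2
  P(S=1) = 5/12 + 1/12 = 1/2
Marginal P(T) (column sums):
  P(T=0) = 5/12 + 5/12 = 5/6
  P(T=1) = 1/12 + 1/12 = 1/6

H(S) = -[(1/2)·log₂(1/2) + (1/2)·log₂(1/2)]
  = 0.5000 + 0.5000
  = 1.0000 bits
H(T) = -[(5/6)·log₂(5/6) + (1/6)·log₂(1/6)]
  = 0.2192 + 0.4308
  = 0.6500 bits
H(S,T) = -[(5/12)·log₂(5/12) + (1/12)·log₂(1/12) + (5/12)·log₂(5/12) + (1/12)·log₂(1/12)]
  = 0.5263 + 0.2987 + 0.5263 + 0.2987
  = 1.6500 bits

I(S;T) = H(S) + H(T) - H(S,T)
  = 1.0000 + 0.6500 - 1.6500
  = 0.0000 bits

I(X;Y) = 1.4591 bits > I(S;T) = 0.0000 bits, so (X, Y) has the higher mutual information (stronger dependence).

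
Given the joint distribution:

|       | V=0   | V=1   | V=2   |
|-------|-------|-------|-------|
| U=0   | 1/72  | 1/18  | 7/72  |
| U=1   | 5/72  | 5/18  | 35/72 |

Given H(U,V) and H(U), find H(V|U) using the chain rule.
From the chain rule: H(U,V) = H(U) + H(V|U)
Therefore: H(V|U) = H(U,V) - H(U)

H(U,V) = -[(1/72)·log₂(1/72) + (1/18)·log₂(1/18) + (7/72)·log₂(7/72) + (5/72)·log₂(5/72) + (5/18)·log₂(5/18) + (35/72)·log₂(35/72)]
  = 0.0857 + 0.2317 + 0.3269 + 0.2672 + 0.5133 + 0.5059
  = 1.9307 bits
Marginal P(U) (row sums):
  P(U=0) = 1/72 + 1/18 + 7/72 = 1/6
  P(U=1) = 5/72 + 5/18 + 35/72 = 5/6
H(U) = -[(1/6)·log₂(1/6) + (5/6)·log₂(5/6)]
  = 0.4308 + 0.2192
  = 0.6500 bits

H(V|U) = 1.9307 - 0.6500 = 1.2807 bits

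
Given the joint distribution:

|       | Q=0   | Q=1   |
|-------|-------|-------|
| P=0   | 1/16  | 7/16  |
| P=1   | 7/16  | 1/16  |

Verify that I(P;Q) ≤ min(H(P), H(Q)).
Marginal P(P) (row sums):
  P(P=0) = 1/16 + 7/16 = 1/2
  P(P=1) = 7/16 + 1/16 = 1/2
Marginal P(Q) (column sums):
  P(Q=0) = 1/16 + 7/16 = 1/2
  P(Q=1) = 7/16 + 1/16 = 1/2

H(P) = -[(1/2)·log₂(1/2) + (1/2)·log₂(1/2)]
  = 0.5000 + 0.5000
  = 1.0000 bits
H(Q) = -[(1/2)·log₂(1/2) + (1/2)·log₂(1/2)]
  = 0.5000 + 0.5000
  = 1.0000 bits
H(P,Q) = -[(1/16)·log₂(1/16) + (7/16)·log₂(7/16) + (7/16)·log₂(7/16) + (1/16)·log₂(1/16)]
  = 0.2500 + 0.5218 + 0.5218 + 0.2500
  = 1.5436 bits

I(P;Q) = H(P) + H(Q) - H(P,Q)
  = 1.0000 + 1.0000 - 1.5436
  = 0.4564 bits

min(H(P), H(Q)) = min(1.0000, 1.0000) = 1.0000 bits
Since 0.4564 ≤ 1.0000, the bound is satisfied ✓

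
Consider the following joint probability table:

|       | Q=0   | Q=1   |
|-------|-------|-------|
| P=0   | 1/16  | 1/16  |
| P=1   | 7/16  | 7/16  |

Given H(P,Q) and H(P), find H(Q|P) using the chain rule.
From the chain rule: H(P,Q) = H(P) + H(Q|P)
Therefore: H(Q|P) = H(P,Q) - H(P)

H(P,Q) = -[(1/16)·log₂(1/16) + (1/16)·log₂(1/16) + (7/16)·log₂(7/16) + (7/16)·log₂(7/16)]
  = 0.2500 + 0.2500 + 0.5218 + 0.5218
  = 1.5436 bits
Marginal P(P) (row sums):
  P(P=0) = 1/16 + 1/16 = 1/8
  P(P=1) = 7/16 + 7/16 = 7/8
H(P) = -[(1/8)·log₂(1/8) + (7/8)·log₂(7/8)]
  = 0.3750 + 0.1686
  = 0.5436 bits

H(Q|P) = 1.5436 - 0.5436 = 1.0000 bits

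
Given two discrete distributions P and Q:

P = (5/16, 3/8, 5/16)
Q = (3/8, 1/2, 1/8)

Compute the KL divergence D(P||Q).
D(P||Q) = Σ P(i) log₂(P(i)/Q(i))
  i=0: (5/16) × log₂((5/16)/(3/8)) = (5/16) × log₂(5/6) = -0.0822
  i=1: (3/8) × log₂((3/8)/(1/2)) = (3/8) × log₂(3/4) = -0.1556
  i=2: (5/16) × log₂((5/16)/(1/8)) = (5/16) × log₂(5/2) = 0.4131
D(P||Q) = -0.0822 - 0.1556 + 0.4131
  = 0.1753 bits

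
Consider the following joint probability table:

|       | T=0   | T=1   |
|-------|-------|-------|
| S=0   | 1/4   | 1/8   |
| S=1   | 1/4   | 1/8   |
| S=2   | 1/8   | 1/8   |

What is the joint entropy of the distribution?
H(S,T) = -Σ P(S,T) log₂ P(S,T), summed over the non-zero cells:
H(S,T) = -[(1/4)·log₂(1/4) + (1/8)·log₂(1/8) + (1/4)·log₂(1/4) + (1/8)·log₂(1/8) + (1/8)·log₂(1/8) + (1/8)·log₂(1/8)]
  = 0.5000 + 0.3750 + 0.5000 + 0.3750 + 0.3750 + 0.3750
  = 2.5000 bits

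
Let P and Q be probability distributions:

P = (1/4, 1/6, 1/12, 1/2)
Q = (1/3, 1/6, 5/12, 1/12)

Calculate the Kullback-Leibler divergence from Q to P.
D(P||Q) = Σ P(i) log₂(P(i)/Q(i))
  i=0: (1/4) × log₂((1/4)/(1/3)) = (1/4) × log₂(3/4) = -0.1038
  i=1: (1/6) × log₂((1/6)/(1/6)) = (1/6) × log₂(1) = 0.0000
  i=2: (1/12) × log₂((1/12)/(5/12)) = (1/12) × log₂(1/5) = -0.1935
  i=3: (1/2) × log₂((1/2)/(1/12)) = (1/2) × log₂(6) = 1.2925
D(P||Q) = -0.1038 + 0.0000 - 0.1935 + 1.2925
  = 0.9952 bits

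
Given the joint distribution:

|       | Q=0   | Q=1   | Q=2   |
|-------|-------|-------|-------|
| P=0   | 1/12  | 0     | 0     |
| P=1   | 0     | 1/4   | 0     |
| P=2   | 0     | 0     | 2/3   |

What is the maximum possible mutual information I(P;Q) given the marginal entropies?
The upper bound on mutual information is I(P;Q) ≤ min(H(P), H(Q)).

Marginal P(P) (row sums):
  P(P=0) = 1/12 + 0 + 0 = 1/12
  P(P=1) = 0 + 1/4 + 0 = 1/4
  P(P=2) = 0 + 0 + 2/3 = 2/3
Marginal P(Q) (column sums):
  P(Q=0) = 1/12 + 0 + 0 = 1/12
  P(Q=1) = 0 + 1/4 + 0 = 1/4
  P(Q=2) = 0 + 0 + 2/3 = 2/3

H(P) = -[(1/12)·log₂(1/12) + (1/4)·log₂(1/4) + (2/3)·log₂(2/3)]
  = 0.2987 + 0.5000 + 0.3900
  = 1.1887 bits
H(Q) = -[(1/12)·log₂(1/12) + (1/4)·log₂(1/4) + (2/3)·log₂(2/3)]
  = 0.2987 + 0.5000 + 0.3900
  = 1.1887 bits

Maximum possible I(P;Q) = min(1.1887, 1.1887) = 1.1887 bits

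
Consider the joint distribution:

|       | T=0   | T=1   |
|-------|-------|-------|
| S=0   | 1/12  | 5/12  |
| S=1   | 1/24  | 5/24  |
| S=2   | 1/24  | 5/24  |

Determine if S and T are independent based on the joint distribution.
Marginal P(S) (row sums):
  P(S=0) = 1/12 + 5/12 = 1/2
  P(S=1) = 1/24 + 5/24 = 1/4
  P(S=2) = 1/24 + 5/24 = 1/4
Marginal P(T) (column sums):
  P(T=0) = 1/12 + 1/24 + 1/24 = 1/6
  P(T=1) = 5/12 + 5/24 + 5/24 = 5/6

S and T are independent iff P(S=i,T=j) = P(S=i)·P(T=j) for every cell.
  P(S=0)·P(T=0) = 1/2 × 1/6 = 1/12 = P(S=0,T=0) ✓
  P(S=0)·P(T=1) = 1/2 × 5/6 = 5/12 = P(S=0,T=1) ✓
  P(S=1)·P(T=0) = 1/4 × 1/6 = 1/24 = P(S=1,T=0) ✓
  P(S=1)·P(T=1) = 1/4 × 5/6 = 5/24 = P(S=1,T=1) ✓
  P(S=2)·P(T=0) = 1/4 × 1/6 = 1/24 = P(S=2,T=0) ✓
  P(S=2)·P(T=1) = 1/4 × 5/6 = 5/24 = P(S=2,T=1) ✓

Yes, S and T are independent: every cell factors, so I(S;T) = 0 bits.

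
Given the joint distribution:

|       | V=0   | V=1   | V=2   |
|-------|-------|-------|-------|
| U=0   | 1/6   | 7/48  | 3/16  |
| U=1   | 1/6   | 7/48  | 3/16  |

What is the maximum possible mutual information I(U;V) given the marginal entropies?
The upper bound on mutual information is I(U;V) ≤ min(H(U), H(V)).

Marginal P(U) (row sums):
  P(U=0) = 1/6 + 7/48 + 3/16 = 1/2
  P(U=1) = 1/6 + 7/48 + 3/16 = 1/2
Marginal P(V) (column sums):
  P(V=0) = 1/6 + 1/6 = 1/3
  P(V=1) = 7/48 + 7/48 = 7/24
  P(V=2) = 3/16 + 3/16 = 3/8

H(U) = -[(1/2)·log₂(1/2) + (1/2)·log₂(1/2)]
  = 0.5000 + 0.5000
  = 1.0000 bits
H(V) = -[(1/3)·log₂(1/3) + (7/24)·log₂(7/24) + (3/8)·log₂(3/8)]
  = 0.5283 + 0.5185 + 0.5306
  = 1.5774 bits

Maximum possible I(U;V) = min(1.0000, 1.5774) = 1.0000 bits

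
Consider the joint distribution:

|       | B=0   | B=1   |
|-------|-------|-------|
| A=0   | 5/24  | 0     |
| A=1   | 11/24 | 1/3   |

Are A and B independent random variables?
Marginal P(A) (row sums):
  P(A=0) = 5/24 + 0 = 5/24
  P(A=1) = 11/24 + 1/3 = 19/24
Marginal P(B) (column sums):
  P(B=0) = 5/24 + 11/24 = 2/3
  P(B=1) = 0 + 1/3 = 1/3

A and B are independent iff P(A=i,B=j) = P(A=i)·P(B=j) for every cell.
  P(A=0)·P(B=0) = 5/24 × 2/3 = 5/36, but P(A=0,B=0) = 5/24 ✗

No, A and B are not independent. Quantitatively, I(A;B) > 0:

H(A) = -[(5/24)·log₂(5/24) + (19/24)·log₂(19/24)]
  = 0.4715 + 0.2668
  = 0.7383 bits
H(B) = -[(2/3)·log₂(2/3) + (1/3)·log₂(1/3)]
  = 0.3900 + 0.5283
  = 0.9183 bits
H(A,B) = -[(5/24)·log₂(5/24) + (11/24)·log₂(11/24) + (1/3)·log₂(1/3)]
  = 0.4715 + 0.5159 + 0.5283
  = 1.5157 bits
I(A;B) = H(A) + H(B) - H(A,B) = 0.7383 + 0.9183 - 1.5157 = 0.1409 bits > 0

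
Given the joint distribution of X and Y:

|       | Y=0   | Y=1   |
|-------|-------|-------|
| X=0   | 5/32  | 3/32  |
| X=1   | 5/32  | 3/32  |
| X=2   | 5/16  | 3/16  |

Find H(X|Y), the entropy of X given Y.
Marginal P(Y) (column sums):
  P(Y=0) = 5/32 + 5/32 + 5/16 = 5/8
  P(Y=1) = 3/32 + 3/32 + 3/16 = 3/8

H(X|Y) = -Σ P(X,Y)·log₂ P(X|Y), where P(X|Y) = P(X,Y) / P(Y)
  (X=0,Y=0): P(X|Y) = (5/32)/(5/8) = 1/4;  -(5/32)·log₂(1/4) = 0.3125
  (X=0,Y=1): P(X|Y) = (3/32)/(3/8) = 1/4;  -(3/32)·log₂(1/4) = 0.1875
  (X=1,Y=0): P(X|Y) = (5/32)/(5/8) = 1/4;  -(5/32)·log₂(1/4) = 0.3125
  (X=1,Y=1): P(X|Y) = (3/32)/(3/8) = 1/4;  -(3/32)·log₂(1/4) = 0.1875
  (X=2,Y=0): P(X|Y) = (5/16)/(5/8) = 1/2;  -(5/16)·log₂(1/2) = 0.3125
  (X=2,Y=1): P(X|Y) = (3/16)/(3/8) = 1/2;  -(3/16)·log₂(1/2) = 0.1875
H(X|Y) = 0.3125 + 0.1875 + 0.3125 + 0.1875 + 0.3125 + 0.1875
  = 1.5000 bits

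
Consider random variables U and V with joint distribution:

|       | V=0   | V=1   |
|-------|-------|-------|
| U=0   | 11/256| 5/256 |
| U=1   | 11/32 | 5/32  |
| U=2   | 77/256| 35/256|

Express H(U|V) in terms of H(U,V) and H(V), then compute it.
H(U|V) = H(U,V) - H(V)

Marginal P(V) (column sums):
  P(V=0) = 11/256 + 11/32 + 77/256 = 11/16
  P(V=1) = 5/256 + 5/32 + 35/256 = 5/16

H(U,V) = -[(11/256)·log₂(11/256) + (5/256)·log₂(5/256) + (11/32)·log₂(11/32) + (5/32)·log₂(5/32) + (77/256)·log₂(77/256) + (35/256)·log₂(35/256)]
  = 0.1951 + 0.1109 + 0.5296 + 0.4184 + 0.5213 + 0.3925
  = 2.1678 bits
H(V) = -[(11/16)·log₂(11/16) + (5/16)·log₂(5/16)]
  = 0.3716 + 0.5244
  = 0.8960 bits

H(U|V) = 2.1678 - 0.8960 = 1.2718 bits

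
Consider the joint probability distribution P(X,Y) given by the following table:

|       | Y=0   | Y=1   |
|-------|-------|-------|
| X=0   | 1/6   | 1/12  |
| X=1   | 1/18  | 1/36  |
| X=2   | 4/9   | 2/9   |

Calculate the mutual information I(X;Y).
Marginal P(X) (row sums):
  P(X=0) = 1/6 + 1/12 = 1/4
  P(X=1) = 1/18 + 1/36 = 1/12
  P(X=2) = 4/9 + 2/9 = 2/3
Marginal P(Y) (column sums):
  P(Y=0) = 1/6 + 1/18 + 4/9 = 2/3
  P(Y=1) = 1/12 + 1/36 + 2/9 = 1/3

H(X) = -[(1/4)·log₂(1/4) + (1/12)·log₂(1/12) + (2/3)·log₂(2/3)]
  = 0.5000 + 0.2987 + 0.3900
  = 1.1887 bits
H(Y) = -[(2/3)·log₂(2/3) + (1/3)·log₂(1/3)]
  = 0.3900 + 0.5283
  = 0.9183 bits
H(X,Y) = -[(1/6)·log₂(1/6) + (1/12)·log₂(1/12) + (1/18)·log₂(1/18) + (1/36)·log₂(1/36) + (4/9)·log₂(4/9) + (2/9)·log₂(2/9)]
  = 0.4308 + 0.2987 + 0.2317 + 0.1436 + 0.5200 + 0.4822
  = 2.1070 bits

I(X;Y) = H(X) + H(Y) - H(X,Y)
  = 1.1887 + 0.9183 - 2.1070
  = 0.0000 bits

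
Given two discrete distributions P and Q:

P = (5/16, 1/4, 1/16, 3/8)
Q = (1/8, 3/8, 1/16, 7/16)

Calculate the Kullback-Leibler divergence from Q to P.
D(P||Q) = Σ P(i) log₂(P(i)/Q(i))
  i=0: (5/16) × log₂((5/16)/(1/8)) = (5/16) × log₂(5/2) = 0.4131
  i=1: (1/4) × log₂((1/4)/(3/8)) = (1/4) × log₂(2/3) = -0.1462
  i=2: (1/16) × log₂((1/16)/(1/16)) = (1/16) × log₂(1) = 0.0000
  i=3: (3/8) × log₂((3/8)/(7/16)) = (3/8) × log₂(6/7) = -0.0834
D(P||Q) = 0.4131 - 0.1462 + 0.0000 - 0.0834
  = 0.1835 bits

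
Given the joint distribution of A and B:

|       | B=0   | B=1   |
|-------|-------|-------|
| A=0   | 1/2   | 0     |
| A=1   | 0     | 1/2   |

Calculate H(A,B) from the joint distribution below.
H(A,B) = -Σ P(A,B) log₂ P(A,B), summed over the non-zero cells:
H(A,B) = -[(1/2)·log₂(1/2) + (1/2)·log₂(1/2)]
  = 0.5000 + 0.5000
  = 1.0000 bits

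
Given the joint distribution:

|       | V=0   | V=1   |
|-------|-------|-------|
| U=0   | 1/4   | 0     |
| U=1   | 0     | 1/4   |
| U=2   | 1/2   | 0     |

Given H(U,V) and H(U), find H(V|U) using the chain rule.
From the chain rule: H(U,V) = H(U) + H(V|U)
Therefore: H(V|U) = H(U,V) - H(U)

H(U,V) = -[(1/4)·log₂(1/4) + (1/4)·log₂(1/4) + (1/2)·log₂(1/2)]
  = 0.5000 + 0.5000 + 0.5000
  = 1.5000 bits
Marginal P(U) (row sums):
  P(U=0) = 1/4 + 0 = 1/4
  P(U=1) = 0 + 1/4 = 1/4
  P(U=2) = 1/2 + 0 = 1/2
H(U) = -[(1/4)·log₂(1/4) + (1/4)·log₂(1/4) + (1/2)·log₂(1/2)]
  = 0.5000 + 0.5000 + 0.5000
  = 1.5000 bits

H(V|U) = 1.5000 - 1.5000 = 0.0000 bits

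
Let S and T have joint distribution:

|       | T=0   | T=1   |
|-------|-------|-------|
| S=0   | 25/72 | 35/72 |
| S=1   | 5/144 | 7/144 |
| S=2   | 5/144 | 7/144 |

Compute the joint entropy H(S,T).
H(S,T) = -Σ P(S,T) log₂ P(S,T), summed over the non-zero cells:
H(S,T) = -[(25/72)·log₂(25/72) + (35/72)·log₂(35/72) + (5/144)·log₂(5/144) + (7/144)·log₂(7/144) + (5/144)·log₂(5/144) + (7/144)·log₂(7/144)]
  = 0.5299 + 0.5059 + 0.1683 + 0.2121 + 0.1683 + 0.2121
  = 1.7966 bits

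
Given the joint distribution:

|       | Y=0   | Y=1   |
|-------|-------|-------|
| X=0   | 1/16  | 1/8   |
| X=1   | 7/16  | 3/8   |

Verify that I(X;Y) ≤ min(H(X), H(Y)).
Marginal P(X) (row sums):
  P(X=0) = 1/16 + 1/8 = 3/16
  P(X=1) = 7/16 + 3/8 = 13/16
Marginal P(Y) (column sums):
  P(Y=0) = 1/16 + 7/16 = 1/2
  P(Y=1) = 1/8 + 3/8 = 1/2

H(X) = -[(3/16)·log₂(3/16) + (13/16)·log₂(13/16)]
  = 0.4528 + 0.2434
  = 0.6962 bits
H(Y) = -[(1/2)·log₂(1/2) + (1/2)·log₂(1/2)]
  = 0.5000 + 0.5000
  = 1.0000 bits
H(X,Y) = -[(1/16)·log₂(1/16) + (1/8)·log₂(1/8) + (7/16)·log₂(7/16) + (3/8)·log₂(3/8)]
  = 0.2500 + 0.3750 + 0.5218 + 0.5306
  = 1.6774 bits

I(X;Y) = H(X) + H(Y) - H(X,Y)
  = 0.6962 + 1.0000 - 1.6774
  = 0.0188 bits

min(H(X), H(Y)) = min(0.6962, 1.0000) = 0.6962 bits
Since 0.0188 ≤ 0.6962, the bound is satisfied ✓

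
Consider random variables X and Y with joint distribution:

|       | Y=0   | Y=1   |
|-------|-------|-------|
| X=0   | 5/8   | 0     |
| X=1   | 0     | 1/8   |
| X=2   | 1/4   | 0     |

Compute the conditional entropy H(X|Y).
Marginal P(Y) (column sums):
  P(Y=0) = 5/8 + 0 + 1/4 = 7/8
  P(Y=1) = 0 + 1/8 + 0 = 1/8

H(X|Y) = -Σ P(X,Y)·log₂ P(X|Y), where P(X|Y) = P(X,Y) / P(Y)
  (cells with P(X,Y) = 0 contribute 0)
  (X=0,Y=0): P(X|Y) = (5/8)/(7/8) = 5/7;  -(5/8)·log₂(5/7) = 0.3034
  (X=1,Y=1): P(X|Y) = (1/8)/(1/8) = 1;  -(1/8)·log₂(1) = 0.0000
  (X=2,Y=0): P(X|Y) = (1/4)/(7/8) = 2/7;  -(1/4)·log₂(2/7) = 0.4518
H(X|Y) = 0.3034 + 0.0000 + 0.4518
  = 0.7552 bits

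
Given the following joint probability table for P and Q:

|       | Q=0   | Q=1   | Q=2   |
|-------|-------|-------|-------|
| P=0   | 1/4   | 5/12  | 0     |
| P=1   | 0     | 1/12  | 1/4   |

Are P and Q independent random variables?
Marginal P(P) (row sums):
  P(P=0) = 1/4 + 5/12 + 0 = 2/3
  P(P=1) = 0 + 1/12 + 1/4 = 1/3
Marginal P(Q) (column sums):
  P(Q=0) = 1/4 + 0 = 1/4
  P(Q=1) = 5/12 + 1/12 = 1/2
  P(Q=2) = 0 + 1/4 = 1/4

P and Q are independent iff P(P=i,Q=j) = P(P=i)·P(Q=j) for every cell.
  P(P=0)·P(Q=0) = 2/3 × 1/4 = 1/6, but P(P=0,Q=0) = 1/4 ✗

No, P and Q are not independent. Quantitatively, I(P;Q) > 0:

H(P) = -[(2/3)·log₂(2/3) + (1/3)·log₂(1/3)]
  = 0.3900 + 0.5283
  = 0.9183 bits
H(Q) = -[(1/4)·log₂(1/4) + (1/2)·log₂(1/2) + (1/4)·log₂(1/4)]
  = 0.5000 + 0.5000 + 0.5000
  = 1.5000 bits
H(P,Q) = -[(1/4)·log₂(1/4) + (5/12)·log₂(5/12) + (1/12)·log₂(1/12) + (1/4)·log₂(1/4)]
  = 0.5000 + 0.5263 + 0.2987 + 0.5000
  = 1.8250 bits
I(P;Q) = H(P) + H(Q) - H(P,Q) = 0.9183 + 1.5000 - 1.8250 = 0.5933 bits > 0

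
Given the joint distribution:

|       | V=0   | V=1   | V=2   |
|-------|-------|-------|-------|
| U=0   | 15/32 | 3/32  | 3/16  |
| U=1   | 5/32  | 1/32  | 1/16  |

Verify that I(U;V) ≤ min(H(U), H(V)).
Marginal P(U) (row sums):
  P(U=0) = 15/32 + 3/32 + 3/16 = 3/4
  P(U=1) = 5/32 + 1/32 + 1/16 = 1/4
Marginal P(V) (column sums):
  P(V=0) = 15/32 + 5/32 = 5/8
  P(V=1) = 3/32 + 1/32 = 1/8
  P(V=2) = 3/16 + 1/16 = 1/4

H(U) = -[(3/4)·log₂(3/4) + (1/4)·log₂(1/4)]
  = 0.3113 + 0.5000
  = 0.8113 bits
H(V) = -[(5/8)·log₂(5/8) + (1/8)·log₂(1/8) + (1/4)·log₂(1/4)]
  = 0.4238 + 0.3750 + 0.5000
  = 1.2988 bits
H(U,V) = -[(15/32)·log₂(15/32) + (3/32)·log₂(3/32) + (3/16)·log₂(3/16) + (5/32)·log₂(5/32) + (1/32)·log₂(1/32) + (1/16)·log₂(1/16)]
  = 0.5124 + 0.3202 + 0.4528 + 0.4184 + 0.1563 + 0.2500
  = 2.1101 bits

I(U;V) = H(U) + H(V) - H(U,V)
  = 0.8113 + 1.2988 - 2.1101
  = 0.0000 bits

min(H(U), H(V)) = min(0.8113, 1.2988) = 0.8113 bits
Since 0.0000 ≤ 0.8113, the bound is satisfied ✓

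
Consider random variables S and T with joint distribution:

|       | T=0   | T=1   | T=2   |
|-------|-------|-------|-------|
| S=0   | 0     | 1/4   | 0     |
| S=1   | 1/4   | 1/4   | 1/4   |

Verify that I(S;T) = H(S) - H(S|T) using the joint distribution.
Left side, from I(S;T) = H(S) + H(T) - H(S,T):
Marginal P(S) (row sums):
  P(S=0) = 0 + 1/4 + 0 = 1/4
  P(S=1) = 1/4 + 1/4 + 1/4 = 3/4
Marginal P(T) (column sums):
  P(T=0) = 0 + 1/4 = 1/4
  P(T=1) = 1/4 + 1/4 = 1/2
  P(T=2) = 0 + 1/4 = 1/4

H(S) = -[(1/4)·log₂(1/4) + (3/4)·log₂(3/4)]
  = 0.5000 + 0.3113
  = 0.8113 bits
H(T) = -[(1/4)·log₂(1/4) + (1/2)·log₂(1/2) + (1/4)·log₂(1/4)]
  = 0.5000 + 0.5000 + 0.5000
  = 1.5000 bits
H(S,T) = -[(1/4)·log₂(1/4) + (1/4)·log₂(1/4) + (1/4)·log₂(1/4) + (1/4)·log₂(1/4)]
  = 0.5000 + 0.5000 + 0.5000 + 0.5000
  = 2.0000 bits

I(S;T) = H(S) + H(T) - H(S,T)
  = 0.8113 + 1.5000 - 2.0000
  = 0.3113 bits

Right side, with H(S|T) computed directly from the conditional probabilities:
H(S|T) = -Σ P(S,T)·log₂ P(S|T), where P(S|T) = P(S,T) / P(T)
  (cells with P(S,T) = 0 contribute 0)
  (S=0,T=1): P(S|T) = (1/4)/(1/2) = 1/2;  -(1/4)·log₂(1/2) = 0.2500
  (S=1,T=0): P(S|T) = (1/4)/(1/4) = 1;  -(1/4)·log₂(1) = 0.0000
  (S=1,T=1): P(S|T) = (1/4)/(1/2) = 1/2;  -(1/4)·log₂(1/2) = 0.2500
  (S=1,T=2): P(S|T) = (1/4)/(1/4) = 1;  -(1/4)·log₂(1) = 0.0000
H(S|T) = 0.2500 + 0.0000 + 0.2500 + 0.0000
  = 0.5000 bits
H(S) - H(S|T) = 0.8113 - 0.5000 = 0.3113 bits

Both sides equal 0.3113 bits, so I(S;T) = H(S) - H(S|T) ✓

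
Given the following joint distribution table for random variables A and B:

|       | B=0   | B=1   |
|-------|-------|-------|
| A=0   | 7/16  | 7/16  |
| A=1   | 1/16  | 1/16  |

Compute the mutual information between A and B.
Marginal P(A) (row sums):
  P(A=0) = 7/16 + 7/16 = 7/8
  P(A=1) = 1/16 + 1/16 = 1/8
Marginal P(B) (column sums):
  P(B=0) = 7/16 + 1/16 = 1/2
  P(B=1) = 7/16 + 1/16 = 1/2

H(A) = -[(7/8)·log₂(7/8) + (1/8)·log₂(1/8)]
  = 0.1686 + 0.3750
  = 0.5436 bits
H(B) = -[(1/2)·log₂(1/2) + (1/2)·log₂(1/2)]
  = 0.5000 + 0.5000
  = 1.0000 bits
H(A,B) = -[(7/16)·log₂(7/16) + (7/16)·log₂(7/16) + (1/16)·log₂(1/16) + (1/16)·log₂(1/16)]
  = 0.5218 + 0.5218 + 0.2500 + 0.2500
  = 1.5436 bits

I(A;B) = H(A) + H(B) - H(A,B)
  = 0.5436 + 1.0000 - 1.5436
  = 0.0000 bits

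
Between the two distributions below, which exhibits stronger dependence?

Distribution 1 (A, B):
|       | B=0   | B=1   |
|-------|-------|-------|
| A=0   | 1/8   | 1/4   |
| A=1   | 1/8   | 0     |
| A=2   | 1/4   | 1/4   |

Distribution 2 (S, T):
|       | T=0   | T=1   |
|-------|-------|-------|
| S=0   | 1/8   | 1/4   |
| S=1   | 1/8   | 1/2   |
Distribution 1 (A, B):
Marginal P(A) (row sums):
  P(A=0) = 1/8 + 1/4 = 3/8
  P(A=1) = 1/8 + 0 = 1/8
  P(A=2) = 1/4 + 1/4 = 1/2
Marginal P(B) (column sums):
  P(B=0) = 1/8 + 1/8 + 1/4 = 1/2
  P(B=1) = 1/4 + 0 + 1/4 = 1/2

H(A) = -[(3/8)·log₂(3/8) + (1/8)·log₂(1/8) + (1/2)·log₂(1/2)]
  = 0.5306 + 0.3750 + 0.5000
  = 1.4056 bits
H(B) = -[(1/2)·log₂(1/2) + (1/2)·log₂(1/2)]
  = 0.5000 + 0.5000
  = 1.0000 bits
H(A,B) = -[(1/8)·log₂(1/8) + (1/4)·log₂(1/4) + (1/8)·log₂(1/8) + (1/4)·log₂(1/4) + (1/4)·log₂(1/4)]
  = 0.3750 + 0.5000 + 0.3750 + 0.5000 + 0.5000
  = 2.2500 bits

I(A;B) = H(A) + H(B) - H(A,B)
  = 1.4056 + 1.0000 - 2.2500
  = 0.1556 bits

Distribution 2 (S, T):
Marginal P(S) (row sums):
  P(S=0) = 1/8 + 1/4 = 3/8
  P(S=1) = 1/8 + 1/2 = 5/8
Marginal P(T) (column sums):
  P(T=0) = 1/8 + 1/8 = 1/4
  P(T=1) = 1/4 + 1/2 = 3/4

H(S) = -[(3/8)·log₂(3/8) + (5/8)·log₂(5/8)]
  = 0.5306 + 0.4238
  = 0.9544 bits
H(T) = -[(1/4)·log₂(1/4) + (3/4)·log₂(3/4)]
  = 0.5000 + 0.3113
  = 0.8113 bits
H(S,T) = -[(1/8)·log₂(1/8) + (1/4)·log₂(1/4) + (1/8)·log₂(1/8) + (1/2)·log₂(1/2)]
  = 0.3750 + 0.5000 + 0.3750 + 0.5000
  = 1.7500 bits

I(S;T) = H(S) + H(T) - H(S,T)
  = 0.9544 + 0.8113 - 1.7500
  = 0.0157 bits

I(A;B) = 0.1556 bits > I(S;T) = 0.0157 bits, so (A, B) has the higher mutual information (stronger dependence).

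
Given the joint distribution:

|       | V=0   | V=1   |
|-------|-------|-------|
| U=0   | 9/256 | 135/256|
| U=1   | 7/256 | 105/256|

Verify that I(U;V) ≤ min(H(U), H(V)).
Marginal P(U) (row sums):
  P(U=0) = 9/256 + 135/256 = 9/16
  P(U=1) = 7/256 + 105/256 = 7/16
Marginal P(V) (column sums):
  P(V=0) = 9/256 + 7/256 = 1/16
  P(V=1) = 135/256 + 105/256 = 15/16

H(U) = -[(9/16)·log₂(9/16) + (7/16)·log₂(7/16)]
  = 0.4669 + 0.5218
  = 0.9887 bits
H(V) = -[(1/16)·log₂(1/16) + (15/16)·log₂(15/16)]
  = 0.2500 + 0.0873
  = 0.3373 bits
H(U,V) = -[(9/256)·log₂(9/256) + (135/256)·log₂(135/256) + (7/256)·log₂(7/256) + (105/256)·log₂(105/256)]
  = 0.1698 + 0.4868 + 0.1420 + 0.5274
  = 1.3260 bits

I(U;V) = H(U) + H(V) - H(U,V)
  = 0.9887 + 0.3373 - 1.3260
  = 0.0000 bits

min(H(U), H(V)) = min(0.9887, 0.3373) = 0.3373 bits
Since 0.0000 ≤ 0.3373, the bound is satisfied ✓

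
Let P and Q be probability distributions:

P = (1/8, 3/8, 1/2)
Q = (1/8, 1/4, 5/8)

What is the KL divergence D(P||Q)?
D(P||Q) = Σ P(i) log₂(P(i)/Q(i))
  i=0: (1/8) × log₂((1/8)/(1/8)) = (1/8) × log₂(1) = 0.0000
  i=1: (3/8) × log₂((3/8)/(1/4)) = (3/8) × log₂(3/2) = 0.2194
  i=2: (1/2) × log₂((1/2)/(5/8)) = (1/2) × log₂(4/5) = -0.1610
D(P||Q) = 0.0000 + 0.2194 - 0.1610
  = 0.0584 bits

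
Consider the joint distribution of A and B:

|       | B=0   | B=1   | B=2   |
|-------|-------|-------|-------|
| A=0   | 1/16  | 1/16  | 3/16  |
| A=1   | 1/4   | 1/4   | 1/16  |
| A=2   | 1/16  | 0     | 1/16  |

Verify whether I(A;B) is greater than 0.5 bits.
Marginal P(A) (row sums):
  P(A=0) = 1/16 + 1/16 + 3/16 = 5/16
  P(A=1) = 1/4 + 1/4 + 1/16 = 9/16
  P(A=2) = 1/16 + 0 + 1/16 = 1/8
Marginal P(B) (column sums):
  P(B=0) = 1/16 + 1/4 + 1/16 = 3/8
  P(B=1) = 1/16 + 1/4 + 0 = 5/16
  P(B=2) = 3/16 + 1/16 + 1/16 = 5/16

H(A) = -[(5/16)·log₂(5/16) + (9/16)·log₂(9/16) + (1/8)·log₂(1/8)]
  = 0.5244 + 0.4669 + 0.3750
  = 1.3663 bits
H(B) = -[(3/8)·log₂(3/8) + (5/16)·log₂(5/16) + (5/16)·log₂(5/16)]
  = 0.5306 + 0.5244 + 0.5244
  = 1.5794 bits
H(A,B) = -[(1/16)·log₂(1/16) + (1/16)·log₂(1/16) + (3/16)·log₂(3/16) + (1/4)·log₂(1/4) + (1/4)·log₂(1/4) + (1/16)·log₂(1/16) + (1/16)·log₂(1/16) + (1/16)·log₂(1/16)]
  = 0.2500 + 0.2500 + 0.4528 + 0.5000 + 0.5000 + 0.2500 + 0.2500 + 0.2500
  = 2.7028 bits

I(A;B) = H(A) + H(B) - H(A,B)
  = 1.3663 + 1.5794 - 2.7028
  = 0.2429 bits

No. I(A;B) = 0.2429 bits, which is ≤ 0.5 bits.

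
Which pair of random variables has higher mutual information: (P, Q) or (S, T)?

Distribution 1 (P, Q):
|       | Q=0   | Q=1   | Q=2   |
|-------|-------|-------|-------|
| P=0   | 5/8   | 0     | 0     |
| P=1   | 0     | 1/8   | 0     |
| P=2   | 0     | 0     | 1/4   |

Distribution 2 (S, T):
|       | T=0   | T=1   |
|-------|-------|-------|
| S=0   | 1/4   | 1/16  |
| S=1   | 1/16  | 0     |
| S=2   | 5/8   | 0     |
Distribution 1 (P, Q):
Marginal P(P) (row sums):
  P(P=0) = 5/8 + 0 + 0 = 5/8
  P(P=1) = 0 + 1/8 + 0 = 1/8
  P(P=2) = 0 + 0 + 1/4 = 1/4
Marginal P(Q) (column sums):
  P(Q=0) = 5/8 + 0 + 0 = 5/8
  P(Q=1) = 0 + 1/8 + 0 = 1/8
  P(Q=2) = 0 + 0 + 1/4 = 1/4

H(P) = -[(5/8)·log₂(5/8) + (1/8)·log₂(1/8) + (1/4)·log₂(1/4)]
  = 0.4238 + 0.3750 + 0.5000
  = 1.2988 bits
H(Q) = -[(5/8)·log₂(5/8) + (1/8)·log₂(1/8) + (1/4)·log₂(1/4)]
  = 0.4238 + 0.3750 + 0.5000
  = 1.2988 bits
H(P,Q) = -[(5/8)·log₂(5/8) + (1/8)·log₂(1/8) + (1/4)·log₂(1/4)]
  = 0.4238 + 0.3750 + 0.5000
  = 1.2988 bits

I(P;Q) = H(P) + H(Q) - H(P,Q)
  = 1.2988 + 1.2988 - 1.2988
  = 1.2988 bits

Distribution 2 (S, T):
Marginal P(S) (row sums):
  P(S=0) = 1/4 + 1/16 = 5/16
  P(S=1) = 1/16 + 0 = 1/16
  P(S=2) = 5/8 + 0 = 5/8
Marginal P(T) (column sums):
  P(T=0) = 1/4 + 1/16 + 5/8 = 15/16
  P(T=1) = 1/16 + 0 + 0 = 1/16

H(S) = -[(5/16)·log₂(5/16) + (1/16)·log₂(1/16) + (5/8)·log₂(5/8)]
  = 0.5244 + 0.2500 + 0.4238
  = 1.1982 bits
H(T) = -[(15/16)·log₂(15/16) + (1/16)·log₂(1/16)]
  = 0.0873 + 0.2500
  = 0.3373 bits
H(S,T) = -[(1/4)·log₂(1/4) + (1/16)·log₂(1/16) + (1/16)·log₂(1/16) + (5/8)·log₂(5/8)]
  = 0.5000 + 0.2500 + 0.2500 + 0.4238
  = 1.4238 bits

I(S;T) = H(S) + H(T) - H(S,T)
  = 1.1982 + 0.3373 - 1.4238
  = 0.1117 bits

I(P;Q) = 1.2988 bits > I(S;T) = 0.1117 bits, so (P, Q) has the higher mutual information (stronger dependence).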